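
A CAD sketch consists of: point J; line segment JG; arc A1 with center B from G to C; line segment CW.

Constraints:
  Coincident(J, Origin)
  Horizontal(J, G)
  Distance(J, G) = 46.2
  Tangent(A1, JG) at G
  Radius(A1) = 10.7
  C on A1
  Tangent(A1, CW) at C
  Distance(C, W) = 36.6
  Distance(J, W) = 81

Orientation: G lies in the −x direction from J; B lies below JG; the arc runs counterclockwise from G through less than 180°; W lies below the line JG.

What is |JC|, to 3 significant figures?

56.4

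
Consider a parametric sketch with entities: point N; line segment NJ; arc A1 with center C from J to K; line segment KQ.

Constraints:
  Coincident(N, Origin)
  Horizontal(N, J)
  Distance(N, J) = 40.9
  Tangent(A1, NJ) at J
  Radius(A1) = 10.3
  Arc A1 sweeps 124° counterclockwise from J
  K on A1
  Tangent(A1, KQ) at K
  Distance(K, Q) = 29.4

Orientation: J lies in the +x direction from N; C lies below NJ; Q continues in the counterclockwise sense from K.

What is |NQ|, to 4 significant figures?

63.38

On A1, J sits at bearing 90° from C; a 124° counterclockwise sweep puts K at bearing 214°, so K = C + 10.3·(cos 214°, sin 214°) = (32.36, -16.06). The tangent condition forces CK to be normal to KQ, so KQ runs along (−sin 214°, cos 214°); with |KQ| = 29.4, Q = (48.80, -40.43). Then |NQ| = |Q − N| = 63.38.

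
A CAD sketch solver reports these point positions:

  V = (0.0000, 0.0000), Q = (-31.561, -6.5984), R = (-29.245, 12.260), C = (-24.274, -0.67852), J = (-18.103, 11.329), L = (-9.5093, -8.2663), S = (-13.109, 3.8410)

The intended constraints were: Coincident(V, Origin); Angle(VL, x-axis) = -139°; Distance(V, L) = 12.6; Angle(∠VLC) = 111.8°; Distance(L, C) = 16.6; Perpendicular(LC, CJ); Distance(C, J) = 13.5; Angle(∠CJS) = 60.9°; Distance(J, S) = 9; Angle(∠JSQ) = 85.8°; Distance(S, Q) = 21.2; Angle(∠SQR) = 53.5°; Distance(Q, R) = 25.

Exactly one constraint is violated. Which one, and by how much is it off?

Distance(Q, R) = 25 — off by 6.00.

V = (0.00, 0.00) ✓; VL at -139.0° ✓; |VL| = 12.60 ✓; ∠VLC = 111.8° ✓; |LC| = 16.60 ✓; ∠(LC, CJ) = 90.00° ✓; |CJ| = 13.50 ✓; ∠CJS = 60.90° ✓; |JS| = 9.001 ✓; ∠JSQ = 85.80° ✓; |SQ| = 21.20 ✓; ∠SQR = 53.50° ✓; |QR| = 19.00 ✗.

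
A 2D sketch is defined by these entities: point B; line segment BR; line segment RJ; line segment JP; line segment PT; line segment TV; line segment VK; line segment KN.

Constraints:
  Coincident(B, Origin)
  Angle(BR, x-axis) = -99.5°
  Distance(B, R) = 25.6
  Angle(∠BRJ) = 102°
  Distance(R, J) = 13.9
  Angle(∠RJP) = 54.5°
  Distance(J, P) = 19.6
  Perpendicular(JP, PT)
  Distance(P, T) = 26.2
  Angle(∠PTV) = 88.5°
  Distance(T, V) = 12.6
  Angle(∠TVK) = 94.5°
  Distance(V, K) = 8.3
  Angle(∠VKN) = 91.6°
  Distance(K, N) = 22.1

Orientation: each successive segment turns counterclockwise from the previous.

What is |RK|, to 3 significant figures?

6.44

B is at the origin; BR runs at -99.5° with length 25.6, so R = (-4.23, -25.2). ∠BRJ = 102.0° gives RJ at -21.5° from the x-axis; with |RJ| = 13.9, J = (8.71, -30.3). ∠RJP = 54.5° gives JP at 104° from the x-axis; with |JP| = 19.6, P = (3.97, -11.3). JP is perpendicular to PT, so PT runs at -166°; with |PT| = 26.2, T = (-21.5, -17.7). ∠PTV = 88.5° gives TV at -74.5° from the x-axis; with |TV| = 12.6, V = (-18.1, -29.8). ∠TVK = 94.5° gives VK at 11.0° from the x-axis; with |VK| = 8.3, K = (-9.94, -28.2). Then |RK| = |K − R| = 6.44.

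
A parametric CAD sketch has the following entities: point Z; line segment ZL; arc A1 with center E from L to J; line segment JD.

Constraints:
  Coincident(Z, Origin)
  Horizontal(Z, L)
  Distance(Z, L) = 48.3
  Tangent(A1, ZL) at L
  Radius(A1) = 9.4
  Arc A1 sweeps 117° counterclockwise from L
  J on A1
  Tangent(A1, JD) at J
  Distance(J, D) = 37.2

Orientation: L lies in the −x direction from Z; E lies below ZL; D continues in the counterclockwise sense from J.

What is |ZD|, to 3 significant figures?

61.4

On A1, L sits at bearing 90° from E; a 117° counterclockwise sweep puts J at bearing 207°, so J = E + 9.4·(cos 207°, sin 207°) = (-56.7, -13.7). The tangent condition forces EJ to be normal to JD, so JD runs along (−sin 207°, cos 207°); with |JD| = 37.2, D = (-39.8, -46.8). Then |ZD| = |D − Z| = 61.4.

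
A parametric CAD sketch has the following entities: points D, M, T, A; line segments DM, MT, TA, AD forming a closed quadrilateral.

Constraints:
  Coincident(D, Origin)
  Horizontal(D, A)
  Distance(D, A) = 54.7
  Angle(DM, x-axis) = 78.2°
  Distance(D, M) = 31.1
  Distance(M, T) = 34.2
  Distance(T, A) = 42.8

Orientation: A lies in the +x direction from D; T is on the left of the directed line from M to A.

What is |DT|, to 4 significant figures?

55.95

Checks: |MT| = 34.20 ✓; |TA| = 42.80 ✓.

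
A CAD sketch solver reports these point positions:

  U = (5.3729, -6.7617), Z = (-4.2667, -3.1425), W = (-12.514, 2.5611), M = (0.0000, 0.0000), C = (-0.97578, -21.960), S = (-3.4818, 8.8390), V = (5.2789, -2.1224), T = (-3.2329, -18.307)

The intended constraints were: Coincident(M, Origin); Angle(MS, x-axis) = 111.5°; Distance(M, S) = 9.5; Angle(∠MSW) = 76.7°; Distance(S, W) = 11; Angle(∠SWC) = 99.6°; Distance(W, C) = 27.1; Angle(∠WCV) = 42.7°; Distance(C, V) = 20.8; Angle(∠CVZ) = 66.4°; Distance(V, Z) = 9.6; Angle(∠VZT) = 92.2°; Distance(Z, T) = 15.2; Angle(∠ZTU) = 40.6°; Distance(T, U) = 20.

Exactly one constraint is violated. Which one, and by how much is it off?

Distance(T, U) = 20 — off by 5.60.

M = (0.00, 0.00) ✓; MS at 111.5° ✓; |MS| = 9.500 ✓; ∠MSW = 76.70° ✓; |SW| = 11.00 ✓; ∠SWC = 99.60° ✓; |WC| = 27.10 ✓; ∠WCV = 42.70° ✓; |CV| = 20.80 ✓; ∠CVZ = 66.40° ✓; |VZ| = 9.600 ✓; ∠VZT = 92.20° ✓; |ZT| = 15.20 ✓; ∠ZTU = 40.60° ✓; |TU| = 14.40 ✗.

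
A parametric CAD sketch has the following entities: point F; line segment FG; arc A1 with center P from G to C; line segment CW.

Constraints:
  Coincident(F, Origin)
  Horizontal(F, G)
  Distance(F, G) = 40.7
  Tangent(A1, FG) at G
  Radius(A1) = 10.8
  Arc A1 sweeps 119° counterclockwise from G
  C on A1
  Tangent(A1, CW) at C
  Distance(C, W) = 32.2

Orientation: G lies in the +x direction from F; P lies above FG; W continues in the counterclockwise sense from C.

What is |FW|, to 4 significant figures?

56.09

F is at the origin; FG is horizontal with |FG| = 40.7 and G on the +x side, so G = (40.70, 0.000). Tangency of A1 to FG means the radius PG is perpendicular to FG, so P = G + (0, 10.8) = (40.70, 10.80). On A1, G sits at bearing -90° from P; a 119° counterclockwise sweep puts C at bearing 29°, so C = P + 10.8·(cos 29°, sin 29°) = (50.15, 16.04). The tangent condition forces PC to be normal to CW, so CW runs along (−sin 29°, cos 29°); with |CW| = 32.2, W = (34.54, 44.20). Then |FW| = |W − F| = 56.09.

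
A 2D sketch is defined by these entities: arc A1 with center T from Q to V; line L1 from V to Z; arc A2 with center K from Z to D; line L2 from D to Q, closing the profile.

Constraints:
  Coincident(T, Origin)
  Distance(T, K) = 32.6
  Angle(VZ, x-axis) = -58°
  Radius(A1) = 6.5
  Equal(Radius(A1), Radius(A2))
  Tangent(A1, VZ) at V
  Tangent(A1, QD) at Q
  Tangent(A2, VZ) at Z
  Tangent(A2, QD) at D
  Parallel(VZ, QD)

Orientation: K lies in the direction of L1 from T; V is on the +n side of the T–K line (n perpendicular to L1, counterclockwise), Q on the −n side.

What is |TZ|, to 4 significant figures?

33.24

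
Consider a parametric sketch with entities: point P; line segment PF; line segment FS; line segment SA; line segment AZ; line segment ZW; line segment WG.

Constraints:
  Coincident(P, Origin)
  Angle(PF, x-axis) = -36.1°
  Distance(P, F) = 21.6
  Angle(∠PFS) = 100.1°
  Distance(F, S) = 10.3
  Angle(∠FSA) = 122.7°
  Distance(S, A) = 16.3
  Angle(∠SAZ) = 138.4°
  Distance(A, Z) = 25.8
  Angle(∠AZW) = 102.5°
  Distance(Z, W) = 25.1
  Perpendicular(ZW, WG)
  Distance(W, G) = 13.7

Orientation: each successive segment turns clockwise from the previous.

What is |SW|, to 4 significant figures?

45.53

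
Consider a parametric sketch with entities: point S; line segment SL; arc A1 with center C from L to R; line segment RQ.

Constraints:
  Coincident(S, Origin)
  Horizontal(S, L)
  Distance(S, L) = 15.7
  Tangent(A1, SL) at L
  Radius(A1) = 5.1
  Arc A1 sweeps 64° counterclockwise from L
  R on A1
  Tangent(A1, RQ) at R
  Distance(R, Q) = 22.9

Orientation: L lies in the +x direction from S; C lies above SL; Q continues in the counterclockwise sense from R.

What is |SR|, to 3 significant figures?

20.5

S is at the origin; SL is horizontal with |SL| = 15.7 and L on the +x side, so L = (15.7, 0.00). A1 meets SL tangentially, so CL is at right angles to SL, so C = L + (0, 5.1) = (15.7, 5.10). On A1, L sits at bearing -90° from C; a 64° counterclockwise sweep puts R at bearing -26°, so R = C + 5.1·(cos -26°, sin -26°) = (20.3, 2.86). Then |SR| = |R − S| = 20.5.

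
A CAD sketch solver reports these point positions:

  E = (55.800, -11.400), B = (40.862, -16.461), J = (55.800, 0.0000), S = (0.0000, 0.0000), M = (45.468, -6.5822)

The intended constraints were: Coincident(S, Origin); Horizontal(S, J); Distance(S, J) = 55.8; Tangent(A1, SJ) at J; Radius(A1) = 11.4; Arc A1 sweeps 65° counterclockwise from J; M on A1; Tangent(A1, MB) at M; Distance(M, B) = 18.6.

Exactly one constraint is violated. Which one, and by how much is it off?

Distance(M, B) = 18.6 — off by 7.70.

S = (0.00, 0.00) ✓; S.y = 0.00, J.y = 0.00 ✓; |SJ| = 55.80 ✓; ∠(EJ, JS) = 90.00° ✓; |EJ| = 11.40 ✓; bearing(E→M) − bearing(E→J) = 65.00° ✓; |EM| = 11.40 ✓; ∠(EM, MB) = 90.00° ✓; |MB| = 10.90 ✗.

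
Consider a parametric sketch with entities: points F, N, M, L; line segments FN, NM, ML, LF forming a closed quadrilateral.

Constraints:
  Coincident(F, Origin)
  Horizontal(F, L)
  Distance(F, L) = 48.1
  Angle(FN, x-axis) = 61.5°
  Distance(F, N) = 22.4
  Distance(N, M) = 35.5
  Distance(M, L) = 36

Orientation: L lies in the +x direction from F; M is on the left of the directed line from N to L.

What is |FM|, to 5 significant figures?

55.368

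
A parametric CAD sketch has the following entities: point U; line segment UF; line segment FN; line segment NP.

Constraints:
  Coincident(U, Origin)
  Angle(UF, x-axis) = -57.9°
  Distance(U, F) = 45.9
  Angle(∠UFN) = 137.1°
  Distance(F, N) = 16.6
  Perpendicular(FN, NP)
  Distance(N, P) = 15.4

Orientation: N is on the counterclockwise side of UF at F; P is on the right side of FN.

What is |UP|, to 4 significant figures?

68.54

∠UFN = 137.1°, so FN runs at -57.9° + (180° − 137.1°) = -15.00° from the x-axis; with |FN| = 16.6, N = F + 16.6·(cos -15.00°, sin -15.00°) = (40.43, -43.18). FN ⟂ NP; with |NP| = 15.4 on the right of FN, P = N + 15.4·(-0.2588, -0.9659) = (36.44, -58.05). Then |UP| = |P − U| = 68.54.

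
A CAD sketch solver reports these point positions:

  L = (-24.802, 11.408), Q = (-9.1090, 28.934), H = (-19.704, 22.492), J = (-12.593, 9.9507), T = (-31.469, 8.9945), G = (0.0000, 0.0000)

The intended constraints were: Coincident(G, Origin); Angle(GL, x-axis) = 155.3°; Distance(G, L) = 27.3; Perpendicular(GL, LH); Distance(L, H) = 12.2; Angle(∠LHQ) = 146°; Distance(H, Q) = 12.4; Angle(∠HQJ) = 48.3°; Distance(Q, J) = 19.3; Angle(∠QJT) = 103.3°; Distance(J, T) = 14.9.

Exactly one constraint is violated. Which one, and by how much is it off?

Distance(J, T) = 14.9 — off by 4.00.

G = (0.00, 0.00) ✓; GL at 155.3° ✓; |GL| = 27.30 ✓; ∠(GL, LH) = 90.00° ✓; |LH| = 12.20 ✓; ∠LHQ = 146.0° ✓; |HQ| = 12.40 ✓; ∠HQJ = 48.30° ✓; |QJ| = 19.30 ✓; ∠QJT = 103.3° ✓; |JT| = 18.90 ✗.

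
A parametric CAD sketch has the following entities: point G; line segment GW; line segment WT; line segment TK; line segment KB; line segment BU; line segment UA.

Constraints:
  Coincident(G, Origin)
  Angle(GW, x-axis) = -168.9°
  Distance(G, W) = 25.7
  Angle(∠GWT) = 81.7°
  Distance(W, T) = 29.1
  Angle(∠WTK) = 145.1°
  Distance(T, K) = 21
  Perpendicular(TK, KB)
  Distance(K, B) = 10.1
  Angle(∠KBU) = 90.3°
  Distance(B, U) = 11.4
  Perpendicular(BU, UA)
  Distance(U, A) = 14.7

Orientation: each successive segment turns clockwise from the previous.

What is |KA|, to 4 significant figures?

12.34

G is at the origin; GW runs at -168.9° with length 25.7, so W = (-25.22, -4.948). ∠GWT = 81.7° gives WT at 92.80° from the x-axis; with |WT| = 29.1, T = (-26.64, 24.12). ∠WTK = 145.1° gives TK at 57.90° from the x-axis; with |TK| = 21.0, K = (-15.48, 41.91). The perpendicularity gives KB at right angles to TK, so KB runs at -32.10°; with |KB| = 10.1, B = (-6.925, 36.54). ∠KBU = 90.3° gives BU at -121.8° from the x-axis; with |BU| = 11.4, U = (-12.93, 26.85). The perpendicularity gives UA at right angles to BU, so UA runs at 148.2°; with |UA| = 14.7, A = (-25.43, 34.60). Then |KA| = |A − K| = 12.34.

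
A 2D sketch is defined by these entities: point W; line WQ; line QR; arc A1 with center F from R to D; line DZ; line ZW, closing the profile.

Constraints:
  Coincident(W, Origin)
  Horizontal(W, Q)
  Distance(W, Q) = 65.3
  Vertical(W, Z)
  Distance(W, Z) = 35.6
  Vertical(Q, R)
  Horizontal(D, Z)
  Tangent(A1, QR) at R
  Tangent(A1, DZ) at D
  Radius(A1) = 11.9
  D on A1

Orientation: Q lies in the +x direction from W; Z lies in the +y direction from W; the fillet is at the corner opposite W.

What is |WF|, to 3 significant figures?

58.4

W and Z share the same x with |WZ| = 35.6 and Z on the +y side, so Z = (0.00, 35.6). The virtual corner opposite W is at (65.3, 35.6). Tangency of A1 to QR means the radius FR is perpendicular to QR and the tangent condition forces FD to be normal to DZ, with radius 11.9, so the center F sits 11.9 in from both sides at F = (53.4, 23.7). Then |WF| = |F − W| = 58.4.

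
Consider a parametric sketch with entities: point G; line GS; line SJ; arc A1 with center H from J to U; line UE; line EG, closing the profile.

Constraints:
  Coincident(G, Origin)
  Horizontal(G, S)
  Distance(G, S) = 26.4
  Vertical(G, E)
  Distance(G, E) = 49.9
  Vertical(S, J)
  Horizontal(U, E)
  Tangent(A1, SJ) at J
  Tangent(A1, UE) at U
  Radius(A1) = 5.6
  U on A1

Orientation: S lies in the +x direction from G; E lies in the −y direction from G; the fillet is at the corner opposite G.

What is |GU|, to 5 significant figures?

54.062

G is at the origin; G and S share the same y with |GS| = 26.4 and S on the +x side, so S = (26.400, 0.0000). G and E share the same x with |GE| = 49.9 and E on the −y side, so E = (0.0000, -49.900). The virtual corner opposite G is at (26.400, -49.900). The tangent condition forces HJ to be normal to SJ and tangency of A1 to UE means the radius HU is perpendicular to UE, with radius 5.6, so the center H sits 5.6 in from both sides at H = (20.800, -44.300). That places the tangent points at J = (26.400, -44.300) on SJ and U = (20.800, -49.900) on UE. Then |GU| = |U − G| = 54.062.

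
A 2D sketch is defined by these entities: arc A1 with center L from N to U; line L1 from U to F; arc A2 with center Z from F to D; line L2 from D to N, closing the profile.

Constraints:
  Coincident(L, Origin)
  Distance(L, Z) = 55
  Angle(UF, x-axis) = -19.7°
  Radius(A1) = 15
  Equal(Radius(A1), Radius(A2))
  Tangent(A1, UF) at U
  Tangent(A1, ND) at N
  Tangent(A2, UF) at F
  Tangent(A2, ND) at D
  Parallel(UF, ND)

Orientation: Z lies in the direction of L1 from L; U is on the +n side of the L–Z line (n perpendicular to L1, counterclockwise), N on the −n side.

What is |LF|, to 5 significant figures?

57.009

The slot axis is L1's direction at -19.7°, so u = (cos -19.7°, sin -19.7°) = (0.94147, -0.33710) and n = (−sin -19.7°, cos -19.7°) = (0.33710, 0.94147). L is at the origin and Z lies 55.0 along u from L, so Z = 55.0·u = (51.781, -18.540). Tangency of A1 to both parallel lines with radius 15.0 puts U and N at L ± 15.0·n: U = (5.0564, 14.122), N = (-5.0564, -14.122). Equal radii place F and D the same way about Z: F = Z + 15.0·n = (56.837, -4.4182), D = Z − 15.0·n = (46.724, -32.662). Then |LF| = |F − L| = 57.009.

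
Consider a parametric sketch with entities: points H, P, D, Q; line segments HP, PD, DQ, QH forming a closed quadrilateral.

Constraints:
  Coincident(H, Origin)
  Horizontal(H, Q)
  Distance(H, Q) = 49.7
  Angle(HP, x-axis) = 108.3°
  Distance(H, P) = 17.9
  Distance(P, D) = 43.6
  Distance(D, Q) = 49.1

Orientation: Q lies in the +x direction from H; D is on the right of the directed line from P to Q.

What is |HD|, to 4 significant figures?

25.71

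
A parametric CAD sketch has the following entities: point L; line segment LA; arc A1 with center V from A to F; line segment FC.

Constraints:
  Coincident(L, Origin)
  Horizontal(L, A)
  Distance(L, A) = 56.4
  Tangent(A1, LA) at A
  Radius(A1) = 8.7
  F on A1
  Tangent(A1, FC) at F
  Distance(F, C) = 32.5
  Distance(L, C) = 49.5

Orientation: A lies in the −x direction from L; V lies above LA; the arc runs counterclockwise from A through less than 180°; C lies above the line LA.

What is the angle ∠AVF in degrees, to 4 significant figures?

65.90°

L is at the origin; LA is horizontal with |LA| = 56.4 and A on the −x side, so A = (-56.40, 0.000). Since A1 is tangent to LA there, VA ⟂ LA, so V = A + (0, 8.7) = (-56.40, 8.700). Since VF ⟂ FC (tangency), |VC| = √(8.7² + 32.5²) = 33.64 regardless of where F sits on A1. So C lies on both circle(L, 49.5) and circle(V, 33.64); the above-LA intersection is C = (-35.19, 34.81). F is the foot of the tangent from C: F = (-48.46, 5.148).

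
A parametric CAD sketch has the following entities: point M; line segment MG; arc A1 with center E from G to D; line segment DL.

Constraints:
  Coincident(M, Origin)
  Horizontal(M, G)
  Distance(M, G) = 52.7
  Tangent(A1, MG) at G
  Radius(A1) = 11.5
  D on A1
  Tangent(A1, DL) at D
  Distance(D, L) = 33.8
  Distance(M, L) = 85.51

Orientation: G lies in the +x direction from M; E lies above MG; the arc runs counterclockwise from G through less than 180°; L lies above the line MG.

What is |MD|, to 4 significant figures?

63.65

Checks: |MG| = 52.70 ✓; |ED| = 11.50 ✓; ∠(ED, DL) = 90.00° ✓; |DL| = 33.80 ✓; |ML| = 85.51 ✓.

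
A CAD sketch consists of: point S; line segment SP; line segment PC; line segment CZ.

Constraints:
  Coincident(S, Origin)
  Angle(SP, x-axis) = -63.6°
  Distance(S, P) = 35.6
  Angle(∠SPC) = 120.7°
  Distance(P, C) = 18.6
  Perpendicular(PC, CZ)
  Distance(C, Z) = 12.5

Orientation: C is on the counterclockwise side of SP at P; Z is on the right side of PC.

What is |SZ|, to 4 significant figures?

56.67

S is at the origin; SP runs at -63.6° with length 35.6, so P = 35.6·(cos -63.6°, sin -63.6°) = (15.83, -31.89). ∠SPC = 120.7°, so PC runs at -63.6° + (180° − 120.7°) = -4.300° from the x-axis; with |PC| = 18.6, C = P + 18.6·(cos -4.300°, sin -4.300°) = (34.38, -33.28). PC is perpendicular to CZ; with |CZ| = 12.5 on the right of PC, Z = C + 12.5·(-0.07498, -0.9972) = (33.44, -45.75). Then |SZ| = |Z − S| = 56.67.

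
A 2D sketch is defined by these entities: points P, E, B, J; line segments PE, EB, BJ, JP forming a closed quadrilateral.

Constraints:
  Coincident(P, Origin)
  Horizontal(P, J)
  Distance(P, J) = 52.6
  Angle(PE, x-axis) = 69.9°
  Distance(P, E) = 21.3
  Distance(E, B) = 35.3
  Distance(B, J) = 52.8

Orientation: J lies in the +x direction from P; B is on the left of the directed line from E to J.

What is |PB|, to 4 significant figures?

55.89

Checks: |EB| = 35.30 ✓; |BJ| = 52.80 ✓.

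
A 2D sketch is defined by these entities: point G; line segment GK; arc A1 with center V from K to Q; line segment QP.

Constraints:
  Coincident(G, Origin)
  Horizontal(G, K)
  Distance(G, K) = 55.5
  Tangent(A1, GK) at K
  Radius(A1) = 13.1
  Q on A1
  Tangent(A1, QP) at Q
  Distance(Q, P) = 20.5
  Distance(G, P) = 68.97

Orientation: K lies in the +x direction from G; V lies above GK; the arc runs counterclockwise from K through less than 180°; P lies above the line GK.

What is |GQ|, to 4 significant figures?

69.84

G is at the origin; G and K share the same y with |GK| = 55.5 and K on the +x side, so K = (55.50, 0.000). Since A1 is tangent to GK there, VK ⟂ GK, so V = K + (0, 13.1) = (55.50, 13.10). Since VQ ⟂ QP (tangency), |VP| = √(13.1² + 20.5²) = 24.33 regardless of where Q sits on A1. So P lies on both circle(G, 68.97) and circle(V, 24.33); the above-GK intersection is P = (58.01, 37.30). Q is the foot of the tangent from P: Q = (67.21, 18.98).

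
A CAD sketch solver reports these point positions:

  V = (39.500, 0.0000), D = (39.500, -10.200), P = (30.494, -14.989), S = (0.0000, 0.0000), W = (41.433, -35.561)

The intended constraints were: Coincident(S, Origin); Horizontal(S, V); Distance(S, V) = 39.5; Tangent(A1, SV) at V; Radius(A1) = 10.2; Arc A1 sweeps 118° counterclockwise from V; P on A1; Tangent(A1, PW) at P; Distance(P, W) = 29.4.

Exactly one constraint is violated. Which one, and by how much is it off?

Distance(P, W) = 29.4 — off by 6.10.

S = (0.00, 0.00) ✓; S.y = 0.00, V.y = 0.00 ✓; |SV| = 39.50 ✓; ∠(DV, VS) = 90.00° ✓; |DV| = 10.20 ✓; bearing(D→P) − bearing(D→V) = 118.0° ✓; |DP| = 10.20 ✓; ∠(DP, PW) = 90.00° ✓; |PW| = 23.30 ✗.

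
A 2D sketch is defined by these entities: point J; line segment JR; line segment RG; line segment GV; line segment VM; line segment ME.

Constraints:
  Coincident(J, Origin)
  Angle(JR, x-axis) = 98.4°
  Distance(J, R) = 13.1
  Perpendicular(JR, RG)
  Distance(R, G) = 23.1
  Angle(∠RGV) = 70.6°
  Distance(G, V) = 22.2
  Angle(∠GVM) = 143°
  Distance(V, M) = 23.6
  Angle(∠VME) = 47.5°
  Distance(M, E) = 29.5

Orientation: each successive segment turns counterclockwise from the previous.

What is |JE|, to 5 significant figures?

8.2695

∠GVM = 143.0° gives VM at -25.200° from the x-axis; with |VM| = 23.6, M = (6.9418, -20.101). ∠VME = 47.5° gives ME at 107.30° from the x-axis; with |ME| = 29.5, E = (-1.8307, 8.0643). Then |JE| = |E − J| = 8.2695.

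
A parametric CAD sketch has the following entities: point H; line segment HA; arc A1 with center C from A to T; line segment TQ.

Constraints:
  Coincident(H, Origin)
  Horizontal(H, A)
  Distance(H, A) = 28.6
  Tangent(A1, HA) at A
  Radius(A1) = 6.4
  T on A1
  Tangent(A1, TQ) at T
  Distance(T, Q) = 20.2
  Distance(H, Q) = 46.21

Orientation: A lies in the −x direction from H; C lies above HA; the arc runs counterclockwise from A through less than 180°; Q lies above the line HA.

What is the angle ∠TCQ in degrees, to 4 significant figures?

72.42°

Checks: ∠(CA, AH) = 90.00° ✓; |CT| = 6.400 ✓; ∠(CT, TQ) = 90.00° ✓; |TQ| = 20.20 ✓; |HQ| = 46.21 ✓.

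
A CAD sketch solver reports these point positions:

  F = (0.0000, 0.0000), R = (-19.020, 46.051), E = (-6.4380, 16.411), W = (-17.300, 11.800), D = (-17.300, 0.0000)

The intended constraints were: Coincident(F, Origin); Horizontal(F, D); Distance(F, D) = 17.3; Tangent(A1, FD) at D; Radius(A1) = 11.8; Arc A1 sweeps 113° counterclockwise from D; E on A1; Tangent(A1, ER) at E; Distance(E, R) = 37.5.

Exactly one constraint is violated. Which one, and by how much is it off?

Distance(E, R) = 37.5 — off by 5.30.

F = (0.00, 0.00) ✓; F.y = 0.00, D.y = 0.00 ✓; |FD| = 17.30 ✓; ∠(WD, DF) = 90.00° ✓; |WD| = 11.80 ✓; bearing(W→E) − bearing(W→D) = 113.0° ✓; |WE| = 11.80 ✓; ∠(WE, ER) = 90.00° ✓; |ER| = 32.20 ✗.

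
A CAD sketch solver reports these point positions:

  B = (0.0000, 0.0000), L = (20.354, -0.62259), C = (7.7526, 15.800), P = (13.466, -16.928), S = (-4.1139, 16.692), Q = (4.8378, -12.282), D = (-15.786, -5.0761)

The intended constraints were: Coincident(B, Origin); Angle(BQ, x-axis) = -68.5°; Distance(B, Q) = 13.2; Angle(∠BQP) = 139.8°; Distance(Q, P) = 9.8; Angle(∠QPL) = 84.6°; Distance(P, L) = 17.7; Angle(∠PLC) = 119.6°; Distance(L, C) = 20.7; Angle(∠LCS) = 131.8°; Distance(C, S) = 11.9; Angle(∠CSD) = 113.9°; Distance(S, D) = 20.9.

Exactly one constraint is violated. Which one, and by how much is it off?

Distance(S, D) = 20.9 — off by 3.80.

B = (0.00, 0.00) ✓; BQ at -68.50° ✓; |BQ| = 13.20 ✓; ∠BQP = 139.8° ✓; |QP| = 9.800 ✓; ∠QPL = 84.60° ✓; |PL| = 17.70 ✓; ∠PLC = 119.6° ✓; |LC| = 20.70 ✓; ∠LCS = 131.8° ✓; |CS| = 11.90 ✓; ∠CSD = 113.9° ✓; |SD| = 24.70 ✗.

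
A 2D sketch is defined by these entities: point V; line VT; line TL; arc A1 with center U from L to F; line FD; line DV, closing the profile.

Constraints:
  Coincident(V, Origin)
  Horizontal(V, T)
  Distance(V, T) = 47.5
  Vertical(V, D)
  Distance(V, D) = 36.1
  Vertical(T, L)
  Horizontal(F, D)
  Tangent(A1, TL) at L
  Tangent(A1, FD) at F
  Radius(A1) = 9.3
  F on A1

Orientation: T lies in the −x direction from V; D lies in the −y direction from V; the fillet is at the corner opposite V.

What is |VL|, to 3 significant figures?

54.5

The virtual corner opposite V is at (-47.5, -36.1). Since A1 is tangent to TL there, UL ⟂ TL and A1 meets FD tangentially, so UF is at right angles to FD, with radius 9.3, so the center U sits 9.3 in from both sides at U = (-38.2, -26.8). That places the tangent points at L = (-47.5, -26.8) on TL and F = (-38.2, -36.1) on FD. Then |VL| = |L − V| = 54.5.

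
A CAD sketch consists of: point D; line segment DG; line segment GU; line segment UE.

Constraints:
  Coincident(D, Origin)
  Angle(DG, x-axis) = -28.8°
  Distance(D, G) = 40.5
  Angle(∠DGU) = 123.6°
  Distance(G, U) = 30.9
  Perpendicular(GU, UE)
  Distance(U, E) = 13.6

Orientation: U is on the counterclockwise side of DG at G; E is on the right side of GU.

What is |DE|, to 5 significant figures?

71.293

D is at the origin; DG runs at -28.8° with length 40.5, so G = 40.5·(cos -28.8°, sin -28.8°) = (35.490, -19.511). ∠DGU = 123.6°, so GU runs at -28.8° + (180° − 123.6°) = 27.600° from the x-axis; with |GU| = 30.9, U = G + 30.9·(cos 27.600°, sin 27.600°) = (62.874, -5.1952). GU is perpendicular to UE; with |UE| = 13.6 on the right of GU, E = U + 13.6·(0.46330, -0.88620) = (69.175, -17.248). Then |DE| = |E − D| = 71.293.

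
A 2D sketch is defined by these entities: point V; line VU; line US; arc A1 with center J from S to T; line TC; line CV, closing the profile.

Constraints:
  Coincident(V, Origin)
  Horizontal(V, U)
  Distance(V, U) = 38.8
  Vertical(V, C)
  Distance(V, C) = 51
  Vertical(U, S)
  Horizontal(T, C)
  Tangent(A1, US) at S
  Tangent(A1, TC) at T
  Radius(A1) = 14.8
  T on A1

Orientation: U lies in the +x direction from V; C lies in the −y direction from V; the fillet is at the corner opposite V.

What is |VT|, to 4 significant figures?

56.36

The virtual corner opposite V is at (38.80, -51.00). Since A1 is tangent to US there, JS ⟂ US and A1 meets TC tangentially, so JT is at right angles to TC, with radius 14.8, so the center J sits 14.8 in from both sides at J = (24.00, -36.20). That places the tangent points at S = (38.80, -36.20) on US and T = (24.00, -51.00) on TC. Then |VT| = |T − V| = 56.36.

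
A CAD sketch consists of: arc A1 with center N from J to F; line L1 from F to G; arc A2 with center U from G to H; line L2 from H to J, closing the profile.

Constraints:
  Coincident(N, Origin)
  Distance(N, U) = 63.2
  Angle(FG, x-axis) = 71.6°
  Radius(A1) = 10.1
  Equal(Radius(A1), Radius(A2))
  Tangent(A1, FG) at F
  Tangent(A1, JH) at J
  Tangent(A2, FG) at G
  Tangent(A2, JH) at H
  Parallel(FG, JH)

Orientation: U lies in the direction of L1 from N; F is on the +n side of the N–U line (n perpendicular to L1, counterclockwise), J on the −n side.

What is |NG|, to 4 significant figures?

64.00

The slot axis is L1's direction at 71.6°, so u = (cos 71.6°, sin 71.6°) = (0.3156, 0.9489) and n = (−sin 71.6°, cos 71.6°) = (-0.9489, 0.3156). N is at the origin and U lies 63.2 along u from N, so U = 63.2·u = (19.95, 59.97). Tangency of A1 to both parallel lines with radius 10.1 puts F and J at N ± 10.1·n: F = (-9.584, 3.188), J = (9.584, -3.188). Equal radii place G and H the same way about U: G = U + 10.1·n = (10.37, 63.16), H = U − 10.1·n = (29.53, 56.78). Then |NG| = |G − N| = 64.00.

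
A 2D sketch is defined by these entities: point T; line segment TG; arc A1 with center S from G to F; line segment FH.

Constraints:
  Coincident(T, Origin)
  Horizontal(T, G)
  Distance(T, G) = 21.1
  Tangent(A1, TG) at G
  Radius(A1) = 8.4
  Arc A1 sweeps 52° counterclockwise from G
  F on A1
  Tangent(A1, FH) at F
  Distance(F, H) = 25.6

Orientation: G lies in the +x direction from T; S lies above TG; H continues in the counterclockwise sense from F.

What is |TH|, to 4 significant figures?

49.38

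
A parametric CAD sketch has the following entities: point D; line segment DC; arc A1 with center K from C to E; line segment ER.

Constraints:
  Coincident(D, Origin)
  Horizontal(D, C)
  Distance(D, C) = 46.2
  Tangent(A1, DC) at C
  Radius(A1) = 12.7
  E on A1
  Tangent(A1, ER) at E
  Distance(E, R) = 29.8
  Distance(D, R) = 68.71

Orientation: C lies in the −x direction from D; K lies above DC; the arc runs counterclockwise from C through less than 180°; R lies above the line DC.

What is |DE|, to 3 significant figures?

40.8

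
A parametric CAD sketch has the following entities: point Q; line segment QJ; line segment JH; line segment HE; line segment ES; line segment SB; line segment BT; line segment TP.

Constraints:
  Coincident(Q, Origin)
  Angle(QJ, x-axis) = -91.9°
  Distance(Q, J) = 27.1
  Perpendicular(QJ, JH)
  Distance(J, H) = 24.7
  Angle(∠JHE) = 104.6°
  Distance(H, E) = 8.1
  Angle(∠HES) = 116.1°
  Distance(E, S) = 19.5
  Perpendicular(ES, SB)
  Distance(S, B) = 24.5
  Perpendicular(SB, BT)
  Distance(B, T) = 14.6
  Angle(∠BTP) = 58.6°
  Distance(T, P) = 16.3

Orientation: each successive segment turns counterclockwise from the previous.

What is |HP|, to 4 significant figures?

17.28

Q is at the origin; QJ runs at -91.9° with length 27.1, so J = (-0.8985, -27.09). QJ ⟂ JH, so JH runs at -1.900°; with |JH| = 24.7, H = (23.79, -27.90). ∠JHE = 104.6° gives HE at 73.50° from the x-axis; with |HE| = 8.1, E = (26.09, -20.14). ∠HES = 116.1° gives ES at 137.4° from the x-axis; with |ES| = 19.5, S = (11.73, -6.939). The perpendicularity gives SB at right angles to ES, so SB runs at -132.6°; with |SB| = 24.5, B = (-4.849, -24.97). SB is perpendicular to BT, so BT runs at -42.60°; with |BT| = 14.6, T = (5.898, -34.86). ∠BTP = 58.6° gives TP at 78.80° from the x-axis; with |TP| = 16.3, P = (9.064, -18.87). Then |HP| = |P − H| = 17.28.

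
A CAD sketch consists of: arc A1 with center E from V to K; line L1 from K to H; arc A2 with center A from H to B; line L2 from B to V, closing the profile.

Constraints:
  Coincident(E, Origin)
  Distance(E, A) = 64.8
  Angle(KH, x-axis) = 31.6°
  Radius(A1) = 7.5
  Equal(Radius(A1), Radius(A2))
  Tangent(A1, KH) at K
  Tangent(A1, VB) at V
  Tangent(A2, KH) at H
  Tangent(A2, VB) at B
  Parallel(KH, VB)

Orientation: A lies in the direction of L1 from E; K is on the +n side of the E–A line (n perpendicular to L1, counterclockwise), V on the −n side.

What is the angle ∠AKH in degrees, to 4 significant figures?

6.602°

The slot axis is L1's direction at 31.6°, so u = (cos 31.6°, sin 31.6°) = (0.8517, 0.5240) and n = (−sin 31.6°, cos 31.6°) = (-0.5240, 0.8517). E is at the origin and A lies 64.8 along u from E, so A = 64.8·u = (55.19, 33.95). Tangency of A1 to both parallel lines with radius 7.5 puts K and V at E ± 7.5·n: K = (-3.930, 6.388), V = (3.930, -6.388). Equal radii place H and B the same way about A: H = A + 7.5·n = (51.26, 40.34), B = A − 7.5·n = (59.12, 27.57). Then cos ∠AKH = KA·KH / (|KA||KH|), giving 6.602°.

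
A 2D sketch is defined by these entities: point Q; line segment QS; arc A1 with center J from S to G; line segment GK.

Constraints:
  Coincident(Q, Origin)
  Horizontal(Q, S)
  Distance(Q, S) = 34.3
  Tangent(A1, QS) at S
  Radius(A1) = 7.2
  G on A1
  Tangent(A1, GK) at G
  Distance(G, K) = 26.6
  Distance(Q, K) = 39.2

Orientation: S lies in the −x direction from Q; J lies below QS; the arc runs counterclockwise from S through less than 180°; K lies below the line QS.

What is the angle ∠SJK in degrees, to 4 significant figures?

154.6°

Q is at the origin; QS is horizontal with |QS| = 34.3 and S on the −x side, so S = (-34.30, 0.000). A1 meets QS tangentially, so JS is at right angles to QS, so J = S + (0, -7.2) = (-34.30, -7.200). Since JG ⟂ GK (tangency), |JK| = √(7.2² + 26.6²) = 27.56 regardless of where G sits on A1. So K lies on both circle(Q, 39.2) and circle(J, 27.56); the below-QS intersection is K = (-22.50, -32.10). G is the foot of the tangent from K: G = (-39.77, -11.88).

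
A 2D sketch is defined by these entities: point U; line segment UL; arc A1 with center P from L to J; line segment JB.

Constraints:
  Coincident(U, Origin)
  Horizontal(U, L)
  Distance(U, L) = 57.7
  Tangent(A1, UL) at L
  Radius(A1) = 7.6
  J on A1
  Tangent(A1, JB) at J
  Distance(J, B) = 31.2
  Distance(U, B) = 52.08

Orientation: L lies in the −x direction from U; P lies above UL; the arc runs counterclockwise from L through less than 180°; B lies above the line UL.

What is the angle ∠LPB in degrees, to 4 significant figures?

145.3°

Checks: |PJ| = 7.600 ✓; ∠(PJ, JB) = 90.00° ✓; |JB| = 31.20 ✓; |UB| = 52.08 ✓.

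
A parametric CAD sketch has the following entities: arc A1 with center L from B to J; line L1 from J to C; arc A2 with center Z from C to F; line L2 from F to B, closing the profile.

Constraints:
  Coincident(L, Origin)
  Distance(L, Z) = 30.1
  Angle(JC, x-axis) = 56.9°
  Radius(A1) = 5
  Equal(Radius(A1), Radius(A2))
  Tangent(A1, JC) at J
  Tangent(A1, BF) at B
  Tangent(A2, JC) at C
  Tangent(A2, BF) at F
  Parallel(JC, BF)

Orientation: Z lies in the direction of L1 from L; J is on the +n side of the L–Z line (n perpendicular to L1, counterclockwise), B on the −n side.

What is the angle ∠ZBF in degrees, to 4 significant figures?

9.431°

The slot axis is L1's direction at 56.9°, so u = (cos 56.9°, sin 56.9°) = (0.5461, 0.8377) and n = (−sin 56.9°, cos 56.9°) = (-0.8377, 0.5461). L is at the origin and Z lies 30.1 along u from L, so Z = 30.1·u = (16.44, 25.22). Tangency of A1 to both parallel lines with radius 5.0 puts J and B at L ± 5.0·n: J = (-4.189, 2.731), B = (4.189, -2.731). Equal radii place C and F the same way about Z: C = Z + 5.0·n = (12.25, 27.95), F = Z − 5.0·n = (20.63, 22.48). Then cos ∠ZBF = BZ·BF / (|BZ||BF|), giving 9.431°.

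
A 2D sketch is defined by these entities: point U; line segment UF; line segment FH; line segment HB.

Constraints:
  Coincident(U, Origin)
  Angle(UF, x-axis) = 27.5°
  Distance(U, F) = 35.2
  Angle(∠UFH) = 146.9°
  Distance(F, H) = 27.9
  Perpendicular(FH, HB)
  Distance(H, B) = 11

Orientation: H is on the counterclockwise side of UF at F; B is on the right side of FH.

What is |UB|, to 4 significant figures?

64.86

U is at the origin; UF runs at 27.5° with length 35.2, so F = 35.2·(cos 27.5°, sin 27.5°) = (31.22, 16.25). ∠UFH = 146.9°, so FH runs at 27.5° + (180° − 146.9°) = 60.60° from the x-axis; with |FH| = 27.9, H = F + 27.9·(cos 60.60°, sin 60.60°) = (44.92, 40.56). The perpendicularity gives HB at right angles to FH; with |HB| = 11.0 on the right of FH, B = H + 11.0·(0.8712, -0.4909) = (54.50, 35.16). Then |UB| = |B − U| = 64.86.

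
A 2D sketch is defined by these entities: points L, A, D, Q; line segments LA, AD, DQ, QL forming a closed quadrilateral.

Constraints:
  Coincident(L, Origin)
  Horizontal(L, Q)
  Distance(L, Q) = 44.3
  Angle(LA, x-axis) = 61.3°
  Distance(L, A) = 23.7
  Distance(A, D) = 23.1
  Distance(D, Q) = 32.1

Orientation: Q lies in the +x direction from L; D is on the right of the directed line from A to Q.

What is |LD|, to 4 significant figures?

12.49

Checks: |LQ| = 44.30 ✓; |LA| = 23.70 ✓; |AD| = 23.10 ✓; |DQ| = 32.10 ✓.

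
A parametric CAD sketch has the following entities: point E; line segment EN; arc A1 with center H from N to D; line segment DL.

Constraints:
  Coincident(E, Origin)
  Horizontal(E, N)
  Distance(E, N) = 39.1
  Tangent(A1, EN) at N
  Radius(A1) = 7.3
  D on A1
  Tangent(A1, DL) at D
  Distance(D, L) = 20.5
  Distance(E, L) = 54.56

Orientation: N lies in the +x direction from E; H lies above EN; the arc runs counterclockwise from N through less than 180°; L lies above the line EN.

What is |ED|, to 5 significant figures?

46.928

Checks: |EN| = 39.10 ✓; |HD| = 7.300 ✓; ∠(HD, DL) = 90.00° ✓; |DL| = 20.50 ✓; |EL| = 54.56 ✓.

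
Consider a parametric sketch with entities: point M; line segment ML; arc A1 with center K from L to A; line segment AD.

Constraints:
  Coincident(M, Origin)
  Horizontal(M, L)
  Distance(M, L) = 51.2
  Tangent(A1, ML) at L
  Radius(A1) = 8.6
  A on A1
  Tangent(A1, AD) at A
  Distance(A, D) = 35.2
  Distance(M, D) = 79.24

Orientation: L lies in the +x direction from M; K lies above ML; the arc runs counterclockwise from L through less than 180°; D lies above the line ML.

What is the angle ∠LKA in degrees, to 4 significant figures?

76.14°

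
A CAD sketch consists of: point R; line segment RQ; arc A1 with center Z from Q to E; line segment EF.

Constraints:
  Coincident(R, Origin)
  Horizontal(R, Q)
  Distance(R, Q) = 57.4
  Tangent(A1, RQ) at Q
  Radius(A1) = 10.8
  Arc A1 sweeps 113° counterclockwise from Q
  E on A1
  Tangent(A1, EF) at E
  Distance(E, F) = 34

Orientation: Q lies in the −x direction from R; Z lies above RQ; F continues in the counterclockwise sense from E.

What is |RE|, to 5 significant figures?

49.779

R is at the origin; R and Q share the same y with |RQ| = 57.4 and Q on the −x side, so Q = (-57.400, 0.0000). Since A1 is tangent to RQ there, ZQ ⟂ RQ, so Z = Q + (0, 10.8) = (-57.400, 10.800). On A1, Q sits at bearing -90° from Z; a 113° counterclockwise sweep puts E at bearing 23°, so E = Z + 10.8·(cos 23°, sin 23°) = (-47.459, 15.020). Then |RE| = |E − R| = 49.779.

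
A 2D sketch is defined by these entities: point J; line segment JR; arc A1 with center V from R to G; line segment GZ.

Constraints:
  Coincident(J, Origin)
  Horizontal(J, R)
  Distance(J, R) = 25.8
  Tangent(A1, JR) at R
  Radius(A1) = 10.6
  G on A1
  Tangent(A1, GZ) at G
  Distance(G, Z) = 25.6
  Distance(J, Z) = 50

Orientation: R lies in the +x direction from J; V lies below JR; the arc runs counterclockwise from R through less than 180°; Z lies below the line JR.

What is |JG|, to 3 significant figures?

24.5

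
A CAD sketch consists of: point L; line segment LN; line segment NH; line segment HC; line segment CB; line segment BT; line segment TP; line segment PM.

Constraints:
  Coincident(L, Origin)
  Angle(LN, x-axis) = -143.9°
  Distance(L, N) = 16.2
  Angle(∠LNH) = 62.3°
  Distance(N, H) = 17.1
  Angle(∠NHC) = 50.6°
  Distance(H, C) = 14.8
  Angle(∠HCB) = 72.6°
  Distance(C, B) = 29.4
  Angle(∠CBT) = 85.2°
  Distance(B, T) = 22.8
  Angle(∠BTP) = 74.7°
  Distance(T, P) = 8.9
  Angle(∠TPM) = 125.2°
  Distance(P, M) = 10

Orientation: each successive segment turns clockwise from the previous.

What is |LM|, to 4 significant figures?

22.22

L is at the origin; LN runs at -143.9° with length 16.2, so N = (-13.09, -9.545). ∠LNH = 62.3° gives NH at 98.40° from the x-axis; with |NH| = 17.1, H = (-15.59, 7.372). ∠NHC = 50.6° gives HC at -31.00° from the x-axis; with |HC| = 14.8, C = (-2.901, -0.2510). ∠HCB = 72.6° gives CB at -138.4° from the x-axis; with |CB| = 29.4, B = (-24.89, -19.77). ∠CBT = 85.2° gives BT at 126.8° from the x-axis; with |BT| = 22.8, T = (-38.54, -1.514). ∠BTP = 74.7° gives TP at 21.50° from the x-axis; with |TP| = 8.9, P = (-30.26, 1.748). ∠TPM = 125.2° gives PM at -33.30° from the x-axis; with |PM| = 10.0, M = (-21.91, -3.742). Then |LM| = |M − L| = 22.22.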